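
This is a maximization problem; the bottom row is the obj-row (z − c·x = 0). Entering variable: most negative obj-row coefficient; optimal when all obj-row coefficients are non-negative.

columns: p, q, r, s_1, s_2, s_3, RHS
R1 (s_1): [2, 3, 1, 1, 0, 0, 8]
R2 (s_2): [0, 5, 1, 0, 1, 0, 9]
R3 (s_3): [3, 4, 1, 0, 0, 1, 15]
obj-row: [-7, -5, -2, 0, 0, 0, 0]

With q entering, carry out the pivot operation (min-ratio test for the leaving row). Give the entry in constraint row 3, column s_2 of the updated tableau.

-4/5

Ratio test on column q — row 1: 8/3 = 8/3; row 2: 9/5 = 9/5; row 3: 15/4 = 15/4. Minimum is 9/5 at row 2 (s_2 leaves); pivot element 5.
Divide row 2 by 5; eliminate column q from the other rows.
Row 3 update in column s_2: 0 − 4·(1/5) = -4/5.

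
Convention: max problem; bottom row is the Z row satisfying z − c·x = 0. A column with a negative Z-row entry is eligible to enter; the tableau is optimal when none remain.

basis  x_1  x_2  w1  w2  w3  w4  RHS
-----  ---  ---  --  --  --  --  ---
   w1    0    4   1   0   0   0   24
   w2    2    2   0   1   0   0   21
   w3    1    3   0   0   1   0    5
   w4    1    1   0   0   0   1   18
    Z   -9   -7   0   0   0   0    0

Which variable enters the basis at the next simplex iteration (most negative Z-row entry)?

Negative Z-row entries: x_1: -9, x_2: -7.
The most negative is -9 in column x_1, so x_1 enters.

x_1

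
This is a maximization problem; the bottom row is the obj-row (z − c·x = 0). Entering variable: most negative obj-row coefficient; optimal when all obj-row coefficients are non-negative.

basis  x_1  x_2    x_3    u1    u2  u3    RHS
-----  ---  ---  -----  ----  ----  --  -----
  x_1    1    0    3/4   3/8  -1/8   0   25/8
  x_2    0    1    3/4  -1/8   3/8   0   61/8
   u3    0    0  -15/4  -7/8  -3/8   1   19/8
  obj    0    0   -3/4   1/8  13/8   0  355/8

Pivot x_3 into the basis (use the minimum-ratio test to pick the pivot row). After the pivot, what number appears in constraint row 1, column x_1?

4/3

Ratio test on column x_3 — row 1: (25/8)/(3/4) = 25/6; row 2: (61/8)/(3/4) = 61/6; row 3: entry -15/4 ≤ 0. Minimum is 25/6 at row 1 (x_1 leaves); pivot element 3/4.
Divide row 1 by 3/4; eliminate column x_3 from the other rows.
In the new row 1, the x_1 entry is the old entry divided by the pivot: 1/(3/4) = 4/3.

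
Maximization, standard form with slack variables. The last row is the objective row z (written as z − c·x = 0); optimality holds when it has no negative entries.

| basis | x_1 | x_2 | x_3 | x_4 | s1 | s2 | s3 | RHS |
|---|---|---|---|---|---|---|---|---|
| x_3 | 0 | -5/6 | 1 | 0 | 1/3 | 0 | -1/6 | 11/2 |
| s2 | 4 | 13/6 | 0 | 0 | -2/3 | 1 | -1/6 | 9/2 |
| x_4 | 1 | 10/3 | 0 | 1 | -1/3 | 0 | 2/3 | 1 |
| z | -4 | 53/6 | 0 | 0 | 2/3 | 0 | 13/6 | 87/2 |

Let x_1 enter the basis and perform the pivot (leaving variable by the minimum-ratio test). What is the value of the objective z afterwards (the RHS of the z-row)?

Ratio test on column x_1 — row 1: entry 0 ≤ 0; row 2: (9/2)/4 = 9/8; row 3: 1/1 = 1. Minimum is 1 at row 3 (x_4 leaves); pivot element 1.
Pivot on row 3; the z-row RHS becomes 87/2 − (-4)·1 = 95/2.

95/2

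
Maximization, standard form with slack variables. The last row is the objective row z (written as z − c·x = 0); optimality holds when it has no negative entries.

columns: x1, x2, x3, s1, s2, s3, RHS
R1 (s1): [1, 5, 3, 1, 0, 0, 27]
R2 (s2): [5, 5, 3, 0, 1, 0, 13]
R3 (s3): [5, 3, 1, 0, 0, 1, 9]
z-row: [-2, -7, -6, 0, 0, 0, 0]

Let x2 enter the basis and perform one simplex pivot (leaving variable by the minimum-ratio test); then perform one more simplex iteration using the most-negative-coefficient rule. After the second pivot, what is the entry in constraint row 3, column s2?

-1/3

Ratio test on column x2 — row 1: 27/5 = 27/5; row 2: 13/5 = 13/5; row 3: 9/3 = 3. Minimum is 13/5 at row 2 (s2 leaves); pivot element 5.
Divide row 2 by 5; eliminate column x2 from the other rows.
Second iteration: most negative z-row entry is -9/5 in column x3, so x3 enters.
Ratio test on column x3 — row 1: entry 0 ≤ 0; row 2: (13/5)/(3/5) = 13/3; row 3: entry -4/5 ≤ 0. Minimum is 13/3 at row 2 (x2 leaves); pivot element 3/5.
Divide row 2 by 3/5; eliminate column x3 from the other rows.
After both pivots, the entry at constraint row 3, column s2 is -1/3.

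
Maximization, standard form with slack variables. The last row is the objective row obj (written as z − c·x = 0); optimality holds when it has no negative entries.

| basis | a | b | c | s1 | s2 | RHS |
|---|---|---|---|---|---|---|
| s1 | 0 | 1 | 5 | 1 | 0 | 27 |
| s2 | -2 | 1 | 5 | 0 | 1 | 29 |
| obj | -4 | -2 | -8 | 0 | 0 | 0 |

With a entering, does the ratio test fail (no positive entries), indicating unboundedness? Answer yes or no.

Every constraint-row entry in column a is ≤ 0, so increasing a is unbounded.

yes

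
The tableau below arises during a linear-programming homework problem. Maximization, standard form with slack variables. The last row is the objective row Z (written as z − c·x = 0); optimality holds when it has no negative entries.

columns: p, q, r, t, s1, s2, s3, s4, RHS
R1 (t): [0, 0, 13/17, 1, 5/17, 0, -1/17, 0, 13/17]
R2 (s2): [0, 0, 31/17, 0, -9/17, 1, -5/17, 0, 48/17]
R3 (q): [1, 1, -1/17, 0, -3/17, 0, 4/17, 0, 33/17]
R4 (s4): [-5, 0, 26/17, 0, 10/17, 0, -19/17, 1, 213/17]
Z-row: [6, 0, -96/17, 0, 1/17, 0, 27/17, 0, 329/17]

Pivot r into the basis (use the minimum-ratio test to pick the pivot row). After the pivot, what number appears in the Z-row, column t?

Ratio test on column r — row 1: (13/17)/(13/17) = 1; row 2: (48/17)/(31/17) = 48/31; row 3: entry -1/17 ≤ 0; row 4: (213/17)/(26/17) = 213/26. Minimum is 1 at row 1 (t leaves); pivot element 13/17.
Divide row 1 by 13/17; eliminate column r from the other rows.
Z-row update in column t: 0 − (-96/17)·(17/13) = 96/13.

96/13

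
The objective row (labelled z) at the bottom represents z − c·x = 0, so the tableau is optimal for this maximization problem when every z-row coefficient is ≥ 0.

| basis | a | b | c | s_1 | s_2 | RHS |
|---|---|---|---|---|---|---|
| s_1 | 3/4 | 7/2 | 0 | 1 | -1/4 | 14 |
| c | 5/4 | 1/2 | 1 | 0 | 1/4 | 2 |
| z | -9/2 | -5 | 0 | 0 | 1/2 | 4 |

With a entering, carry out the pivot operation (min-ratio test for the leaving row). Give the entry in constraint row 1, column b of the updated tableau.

Ratio test on column a — row 1: 14/(3/4) = 56/3; row 2: 2/(5/4) = 8/5. Minimum is 8/5 at row 2 (c leaves); pivot element 5/4.
Divide row 2 by 5/4; eliminate column a from the other rows.
Row 1 update in column b: 7/2 − (3/4)·(2/5) = 16/5.

16/5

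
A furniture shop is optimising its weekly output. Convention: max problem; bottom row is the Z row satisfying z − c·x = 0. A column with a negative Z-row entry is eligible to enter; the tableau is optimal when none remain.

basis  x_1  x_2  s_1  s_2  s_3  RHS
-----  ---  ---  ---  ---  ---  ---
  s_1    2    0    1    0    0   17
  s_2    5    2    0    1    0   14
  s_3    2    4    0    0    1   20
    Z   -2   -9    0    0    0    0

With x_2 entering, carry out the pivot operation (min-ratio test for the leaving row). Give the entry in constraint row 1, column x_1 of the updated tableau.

Ratio test on column x_2 — row 1: entry 0 ≤ 0; row 2: 14/2 = 7; row 3: 20/4 = 5. Minimum is 5 at row 3 (s_3 leaves); pivot element 4.
Divide row 3 by 4; eliminate column x_2 from the other rows.
Row 1 update in column x_1: 2 − 0·(1/2) = 2.

2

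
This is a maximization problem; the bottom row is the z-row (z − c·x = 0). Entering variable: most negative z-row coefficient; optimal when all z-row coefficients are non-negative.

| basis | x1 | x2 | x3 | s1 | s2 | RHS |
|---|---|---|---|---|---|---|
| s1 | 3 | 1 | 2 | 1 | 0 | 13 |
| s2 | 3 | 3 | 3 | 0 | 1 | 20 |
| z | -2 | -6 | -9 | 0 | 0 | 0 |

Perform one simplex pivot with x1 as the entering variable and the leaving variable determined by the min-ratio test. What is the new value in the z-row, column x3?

Ratio test on column x1 — row 1: 13/3 = 13/3; row 2: 20/3 = 20/3. Minimum is 13/3 at row 1 (s1 leaves); pivot element 3.
Divide row 1 by 3; eliminate column x1 from the other rows.
z-row update in column x3: -9 − (-2)·(2/3) = -23/3.

-23/3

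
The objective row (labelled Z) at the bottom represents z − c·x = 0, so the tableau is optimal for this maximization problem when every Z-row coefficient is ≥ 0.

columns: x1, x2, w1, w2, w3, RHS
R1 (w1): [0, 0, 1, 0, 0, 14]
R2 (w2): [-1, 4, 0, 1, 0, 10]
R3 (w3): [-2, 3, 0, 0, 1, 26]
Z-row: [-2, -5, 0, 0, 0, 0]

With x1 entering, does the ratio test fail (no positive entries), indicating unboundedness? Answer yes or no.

yes

Every constraint-row entry in column x1 is ≤ 0, so increasing x1 is unbounded.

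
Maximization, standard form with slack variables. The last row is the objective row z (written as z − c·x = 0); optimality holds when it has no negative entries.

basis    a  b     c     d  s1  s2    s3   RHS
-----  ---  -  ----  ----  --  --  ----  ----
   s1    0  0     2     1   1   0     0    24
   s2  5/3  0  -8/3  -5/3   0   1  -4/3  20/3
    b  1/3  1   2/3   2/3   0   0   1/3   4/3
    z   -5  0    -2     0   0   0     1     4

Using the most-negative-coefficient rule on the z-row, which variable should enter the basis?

Negative z-row entries: a: -5, c: -2.
The most negative is -5 in column a, so a enters.

a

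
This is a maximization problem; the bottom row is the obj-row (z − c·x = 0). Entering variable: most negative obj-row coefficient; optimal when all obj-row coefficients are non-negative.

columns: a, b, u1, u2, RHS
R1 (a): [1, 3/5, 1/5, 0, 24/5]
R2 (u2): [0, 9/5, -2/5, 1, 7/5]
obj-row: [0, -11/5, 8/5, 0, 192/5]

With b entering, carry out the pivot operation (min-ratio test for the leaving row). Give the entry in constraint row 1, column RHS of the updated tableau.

Ratio test on column b — row 1: (24/5)/(3/5) = 8; row 2: (7/5)/(9/5) = 7/9. Minimum is 7/9 at row 2 (u2 leaves); pivot element 9/5.
Divide row 2 by 9/5; eliminate column b from the other rows.
Row 1 update in column RHS: 24/5 − (3/5)·(7/9) = 13/3.

13/3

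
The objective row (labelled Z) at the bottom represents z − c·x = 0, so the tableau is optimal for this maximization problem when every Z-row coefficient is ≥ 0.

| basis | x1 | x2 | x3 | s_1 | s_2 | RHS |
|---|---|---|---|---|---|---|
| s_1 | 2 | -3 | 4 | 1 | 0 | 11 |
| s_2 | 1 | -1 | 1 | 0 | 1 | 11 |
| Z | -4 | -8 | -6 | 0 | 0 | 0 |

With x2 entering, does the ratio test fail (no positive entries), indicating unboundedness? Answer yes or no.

yes

Every constraint-row entry in column x2 is ≤ 0, so increasing x2 is unbounded.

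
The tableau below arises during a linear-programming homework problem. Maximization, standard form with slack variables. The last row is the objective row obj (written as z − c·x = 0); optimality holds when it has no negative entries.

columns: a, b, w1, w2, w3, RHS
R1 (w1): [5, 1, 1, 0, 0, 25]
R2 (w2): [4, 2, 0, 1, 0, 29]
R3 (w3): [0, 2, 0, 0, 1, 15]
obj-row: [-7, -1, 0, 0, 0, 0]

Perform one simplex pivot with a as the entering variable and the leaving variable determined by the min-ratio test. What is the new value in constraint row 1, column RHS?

Ratio test on column a — row 1: 25/5 = 5; row 2: 29/4 = 29/4; row 3: entry 0 ≤ 0. Minimum is 5 at row 1 (w1 leaves); pivot element 5.
Divide row 1 by 5; eliminate column a from the other rows.
In the new row 1, the RHS entry is the old entry divided by the pivot: 25/5 = 5.

5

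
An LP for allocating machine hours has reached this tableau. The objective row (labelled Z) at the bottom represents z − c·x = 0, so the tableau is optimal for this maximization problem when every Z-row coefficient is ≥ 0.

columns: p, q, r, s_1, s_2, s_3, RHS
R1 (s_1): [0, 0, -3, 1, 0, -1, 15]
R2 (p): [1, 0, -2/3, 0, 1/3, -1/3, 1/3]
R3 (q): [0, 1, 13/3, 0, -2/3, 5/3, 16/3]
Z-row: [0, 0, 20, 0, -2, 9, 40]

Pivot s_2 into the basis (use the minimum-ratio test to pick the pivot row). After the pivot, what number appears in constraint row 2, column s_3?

-1

Ratio test on column s_2 — row 1: entry 0 ≤ 0; row 2: (1/3)/(1/3) = 1; row 3: entry -2/3 ≤ 0. Minimum is 1 at row 2 (p leaves); pivot element 1/3.
Divide row 2 by 1/3; eliminate column s_2 from the other rows.
In the new row 2, the s_3 entry is the old entry divided by the pivot: (-1/3)/(1/3) = -1.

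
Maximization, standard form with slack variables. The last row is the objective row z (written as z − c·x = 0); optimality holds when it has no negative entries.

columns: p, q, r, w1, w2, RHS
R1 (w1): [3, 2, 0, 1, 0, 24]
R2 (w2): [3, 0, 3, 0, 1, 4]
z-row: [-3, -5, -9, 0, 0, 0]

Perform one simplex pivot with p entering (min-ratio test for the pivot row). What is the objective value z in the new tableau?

Ratio test on column p — row 1: 24/3 = 8; row 2: 4/3 = 4/3. Minimum is 4/3 at row 2 (w2 leaves); pivot element 3.
Pivot on row 2; the z-row RHS becomes 0 − (-3)·(4/3) = 4.

4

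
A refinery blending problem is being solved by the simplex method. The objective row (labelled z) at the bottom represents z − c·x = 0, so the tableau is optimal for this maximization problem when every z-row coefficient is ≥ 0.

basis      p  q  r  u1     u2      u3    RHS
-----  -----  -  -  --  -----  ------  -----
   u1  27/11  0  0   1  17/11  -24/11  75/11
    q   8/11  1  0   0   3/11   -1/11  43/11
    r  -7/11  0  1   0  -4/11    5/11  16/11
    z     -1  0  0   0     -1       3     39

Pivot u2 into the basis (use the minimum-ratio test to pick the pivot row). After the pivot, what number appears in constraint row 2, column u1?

-3/17

Ratio test on column u2 — row 1: (75/11)/(17/11) = 75/17; row 2: (43/11)/(3/11) = 43/3; row 3: entry -4/11 ≤ 0. Minimum is 75/17 at row 1 (u1 leaves); pivot element 17/11.
Divide row 1 by 17/11; eliminate column u2 from the other rows.
Row 2 update in column u1: 0 − (3/11)·(11/17) = -3/17.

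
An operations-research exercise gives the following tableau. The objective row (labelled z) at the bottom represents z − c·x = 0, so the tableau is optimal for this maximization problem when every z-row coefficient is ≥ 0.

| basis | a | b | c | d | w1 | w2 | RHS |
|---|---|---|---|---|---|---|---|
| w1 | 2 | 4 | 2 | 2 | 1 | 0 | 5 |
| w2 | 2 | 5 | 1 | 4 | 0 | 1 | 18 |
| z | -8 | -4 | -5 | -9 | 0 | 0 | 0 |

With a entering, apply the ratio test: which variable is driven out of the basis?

Column a entries and ratios — w1: 5/2 = 5/2; w2: 18/2 = 9.
Smallest ratio is 5/2 in the row of w1, so w1 leaves.

w1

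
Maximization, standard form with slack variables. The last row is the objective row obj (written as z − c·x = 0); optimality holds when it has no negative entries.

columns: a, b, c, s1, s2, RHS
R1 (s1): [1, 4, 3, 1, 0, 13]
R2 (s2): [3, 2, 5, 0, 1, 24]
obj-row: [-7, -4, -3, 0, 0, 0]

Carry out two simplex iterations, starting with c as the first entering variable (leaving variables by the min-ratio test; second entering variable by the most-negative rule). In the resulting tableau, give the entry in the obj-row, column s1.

Ratio test on column c — row 1: 13/3 = 13/3; row 2: 24/5 = 24/5. Minimum is 13/3 at row 1 (s1 leaves); pivot element 3.
Divide row 1 by 3; eliminate column c from the other rows.
Second iteration: most negative obj-row entry is -6 in column a, so a enters.
Ratio test on column a — row 1: (13/3)/(1/3) = 13; row 2: (7/3)/(4/3) = 7/4. Minimum is 7/4 at row 2 (s2 leaves); pivot element 4/3.
Divide row 2 by 4/3; eliminate column a from the other rows.
After both pivots, the entry at the obj-row, column s1 is -13/2.

-13/2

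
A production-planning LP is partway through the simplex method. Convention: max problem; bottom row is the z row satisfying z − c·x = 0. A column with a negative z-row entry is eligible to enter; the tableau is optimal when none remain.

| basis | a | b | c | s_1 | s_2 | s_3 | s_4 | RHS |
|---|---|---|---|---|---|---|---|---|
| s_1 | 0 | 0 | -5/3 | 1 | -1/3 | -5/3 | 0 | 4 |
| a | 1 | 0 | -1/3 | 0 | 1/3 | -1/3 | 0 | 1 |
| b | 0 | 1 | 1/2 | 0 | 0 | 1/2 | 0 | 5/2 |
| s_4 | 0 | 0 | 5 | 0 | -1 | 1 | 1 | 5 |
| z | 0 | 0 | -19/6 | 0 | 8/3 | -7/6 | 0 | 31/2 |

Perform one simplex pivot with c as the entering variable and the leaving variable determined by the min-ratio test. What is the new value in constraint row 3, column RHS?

2

Ratio test on column c — row 1: entry -5/3 ≤ 0; row 2: entry -1/3 ≤ 0; row 3: (5/2)/(1/2) = 5; row 4: 5/5 = 1. Minimum is 1 at row 4 (s_4 leaves); pivot element 5.
Divide row 4 by 5; eliminate column c from the other rows.
Row 3 update in column RHS: 5/2 − (1/2)·1 = 2.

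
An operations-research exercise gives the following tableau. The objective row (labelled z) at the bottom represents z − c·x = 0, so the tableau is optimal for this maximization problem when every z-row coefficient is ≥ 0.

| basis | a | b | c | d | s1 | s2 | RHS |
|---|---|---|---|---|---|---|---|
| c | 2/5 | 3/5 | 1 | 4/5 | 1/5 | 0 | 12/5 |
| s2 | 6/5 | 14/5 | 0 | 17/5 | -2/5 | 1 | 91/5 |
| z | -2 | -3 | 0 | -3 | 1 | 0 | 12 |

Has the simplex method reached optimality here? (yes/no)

no

The z-row has a negative entry -3 in column b, so it is not optimal.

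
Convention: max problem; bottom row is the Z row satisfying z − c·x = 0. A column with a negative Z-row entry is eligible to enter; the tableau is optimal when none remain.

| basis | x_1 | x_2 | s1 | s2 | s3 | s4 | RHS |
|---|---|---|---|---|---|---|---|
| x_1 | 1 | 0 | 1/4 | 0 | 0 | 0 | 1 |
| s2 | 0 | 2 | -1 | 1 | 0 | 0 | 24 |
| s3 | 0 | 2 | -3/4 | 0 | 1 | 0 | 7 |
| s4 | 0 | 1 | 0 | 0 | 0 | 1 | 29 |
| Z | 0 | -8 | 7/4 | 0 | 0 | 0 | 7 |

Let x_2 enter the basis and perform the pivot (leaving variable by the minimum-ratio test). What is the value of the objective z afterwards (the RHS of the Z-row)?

35

Ratio test on column x_2 — row 1: entry 0 ≤ 0; row 2: 24/2 = 12; row 3: 7/2 = 7/2; row 4: 29/1 = 29. Minimum is 7/2 at row 3 (s3 leaves); pivot element 2.
Pivot on row 3; the Z-row RHS becomes 7 − (-8)·(7/2) = 35.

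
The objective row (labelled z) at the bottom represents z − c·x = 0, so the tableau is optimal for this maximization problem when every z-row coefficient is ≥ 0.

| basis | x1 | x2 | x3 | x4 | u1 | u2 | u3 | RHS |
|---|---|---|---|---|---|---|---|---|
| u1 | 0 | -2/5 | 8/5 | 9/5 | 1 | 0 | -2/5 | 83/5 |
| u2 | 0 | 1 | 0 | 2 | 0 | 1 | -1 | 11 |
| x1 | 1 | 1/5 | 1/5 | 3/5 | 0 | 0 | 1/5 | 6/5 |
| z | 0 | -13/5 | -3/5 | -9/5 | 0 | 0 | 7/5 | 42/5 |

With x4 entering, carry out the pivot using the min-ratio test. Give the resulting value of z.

12

Ratio test on column x4 — row 1: (83/5)/(9/5) = 83/9; row 2: 11/2 = 11/2; row 3: (6/5)/(3/5) = 2. Minimum is 2 at row 3 (x1 leaves); pivot element 3/5.
Pivot on row 3; the z-row RHS becomes 42/5 − (-9/5)·2 = 12.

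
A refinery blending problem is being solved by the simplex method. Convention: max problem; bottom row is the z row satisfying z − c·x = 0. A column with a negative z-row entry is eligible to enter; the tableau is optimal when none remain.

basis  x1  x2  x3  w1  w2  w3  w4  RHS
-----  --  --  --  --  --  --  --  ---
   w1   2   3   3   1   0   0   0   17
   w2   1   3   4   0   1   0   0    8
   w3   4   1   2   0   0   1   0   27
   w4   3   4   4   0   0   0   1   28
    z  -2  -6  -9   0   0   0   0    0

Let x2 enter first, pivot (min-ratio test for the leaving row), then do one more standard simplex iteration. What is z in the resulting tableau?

18

Ratio test on column x2 — row 1: 17/3 = 17/3; row 2: 8/3 = 8/3; row 3: 27/1 = 27; row 4: 28/4 = 7. Minimum is 8/3 at row 2 (w2 leaves); pivot element 3.
Pivot on row 2; the z-row RHS becomes 0 − (-6)·(8/3) = 16.
Next entering variable (most negative z-row entry -1): x3.
Ratio test on column x3 — row 1: entry -1 ≤ 0; row 2: (8/3)/(4/3) = 2; row 3: (73/3)/(2/3) = 73/2; row 4: entry -4/3 ≤ 0. Minimum is 2 at row 2 (x2 leaves); pivot element 4/3.
After the second pivot the z-row RHS is 16 − (-1)·2 = 18.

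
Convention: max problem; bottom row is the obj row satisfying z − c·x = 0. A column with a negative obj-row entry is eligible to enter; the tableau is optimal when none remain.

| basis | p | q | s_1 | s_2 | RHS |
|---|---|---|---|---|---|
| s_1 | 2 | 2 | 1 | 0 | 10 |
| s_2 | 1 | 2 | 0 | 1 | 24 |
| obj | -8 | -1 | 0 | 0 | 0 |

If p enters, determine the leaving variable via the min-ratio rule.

Column p entries and ratios — s_1: 10/2 = 5; s_2: 24/1 = 24.
Smallest ratio is 5 in the row of s_1, so s_1 leaves.

s_1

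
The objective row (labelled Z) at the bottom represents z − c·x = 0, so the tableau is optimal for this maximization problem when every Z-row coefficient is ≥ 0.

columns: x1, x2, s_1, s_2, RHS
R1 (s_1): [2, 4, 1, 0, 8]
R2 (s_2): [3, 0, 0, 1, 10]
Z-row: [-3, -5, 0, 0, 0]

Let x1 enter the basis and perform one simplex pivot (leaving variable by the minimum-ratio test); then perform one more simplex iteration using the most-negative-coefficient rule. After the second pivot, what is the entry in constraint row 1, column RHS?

Ratio test on column x1 — row 1: 8/2 = 4; row 2: 10/3 = 10/3. Minimum is 10/3 at row 2 (s_2 leaves); pivot element 3.
Divide row 2 by 3; eliminate column x1 from the other rows.
Second iteration: most negative Z-row entry is -5 in column x2, so x2 enters.
Ratio test on column x2 — row 1: (4/3)/4 = 1/3; row 2: entry 0 ≤ 0. Minimum is 1/3 at row 1 (s_1 leaves); pivot element 4.
Divide row 1 by 4; eliminate column x2 from the other rows.
After both pivots, the entry at constraint row 1, column RHS is 1/3.

1/3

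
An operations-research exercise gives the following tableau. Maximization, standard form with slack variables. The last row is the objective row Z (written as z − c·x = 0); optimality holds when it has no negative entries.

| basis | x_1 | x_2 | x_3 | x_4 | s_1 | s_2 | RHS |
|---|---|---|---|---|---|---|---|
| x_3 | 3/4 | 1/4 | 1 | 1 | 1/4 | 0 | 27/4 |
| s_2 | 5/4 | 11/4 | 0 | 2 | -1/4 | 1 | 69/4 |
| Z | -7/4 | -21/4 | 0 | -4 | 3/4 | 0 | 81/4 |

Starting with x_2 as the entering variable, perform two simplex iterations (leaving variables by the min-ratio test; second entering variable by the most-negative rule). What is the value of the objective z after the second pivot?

163/3

Ratio test on column x_2 — row 1: (27/4)/(1/4) = 27; row 2: (69/4)/(11/4) = 69/11. Minimum is 69/11 at row 2 (s_2 leaves); pivot element 11/4.
Pivot on row 2; the Z-row RHS becomes 81/4 − (-21/4)·(69/11) = 585/11.
Next entering variable (most negative Z-row entry -2/11): x_4.
Ratio test on column x_4 — row 1: (57/11)/(9/11) = 19/3; row 2: (69/11)/(8/11) = 69/8. Minimum is 19/3 at row 1 (x_3 leaves); pivot element 9/11.
After the second pivot the Z-row RHS is 585/11 − (-2/11)·(19/3) = 163/3.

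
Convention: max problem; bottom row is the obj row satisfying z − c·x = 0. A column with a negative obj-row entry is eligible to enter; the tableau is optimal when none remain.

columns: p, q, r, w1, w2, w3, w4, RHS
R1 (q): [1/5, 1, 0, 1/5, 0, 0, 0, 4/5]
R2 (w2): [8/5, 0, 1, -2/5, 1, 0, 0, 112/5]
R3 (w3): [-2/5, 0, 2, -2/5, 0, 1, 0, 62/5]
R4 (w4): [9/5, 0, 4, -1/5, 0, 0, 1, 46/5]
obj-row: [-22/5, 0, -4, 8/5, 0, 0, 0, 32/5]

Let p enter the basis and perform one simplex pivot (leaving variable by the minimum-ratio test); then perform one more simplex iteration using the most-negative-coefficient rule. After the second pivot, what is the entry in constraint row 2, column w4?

Ratio test on column p — row 1: (4/5)/(1/5) = 4; row 2: (112/5)/(8/5) = 14; row 3: entry -2/5 ≤ 0; row 4: (46/5)/(9/5) = 46/9. Minimum is 4 at row 1 (q leaves); pivot element 1/5.
Divide row 1 by 1/5; eliminate column p from the other rows.
Second iteration: most negative obj-row entry is -4 in column r, so r enters.
Ratio test on column r — row 1: entry 0 ≤ 0; row 2: 16/1 = 16; row 3: 14/2 = 7; row 4: 2/4 = 1/2. Minimum is 1/2 at row 4 (w4 leaves); pivot element 4.
Divide row 4 by 4; eliminate column r from the other rows.
After both pivots, the entry at constraint row 2, column w4 is -1/4.

-1/4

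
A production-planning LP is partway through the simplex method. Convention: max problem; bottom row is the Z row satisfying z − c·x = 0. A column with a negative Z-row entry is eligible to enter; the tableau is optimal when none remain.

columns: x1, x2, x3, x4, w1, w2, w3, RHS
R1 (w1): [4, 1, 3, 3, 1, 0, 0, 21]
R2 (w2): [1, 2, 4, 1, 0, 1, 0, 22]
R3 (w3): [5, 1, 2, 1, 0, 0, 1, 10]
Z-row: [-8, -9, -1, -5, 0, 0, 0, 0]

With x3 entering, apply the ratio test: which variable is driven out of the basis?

Column x3 entries and ratios — w1: 21/3 = 7; w2: 22/4 = 11/2; w3: 10/2 = 5.
Smallest ratio is 5 in the row of w3, so w3 leaves.

w3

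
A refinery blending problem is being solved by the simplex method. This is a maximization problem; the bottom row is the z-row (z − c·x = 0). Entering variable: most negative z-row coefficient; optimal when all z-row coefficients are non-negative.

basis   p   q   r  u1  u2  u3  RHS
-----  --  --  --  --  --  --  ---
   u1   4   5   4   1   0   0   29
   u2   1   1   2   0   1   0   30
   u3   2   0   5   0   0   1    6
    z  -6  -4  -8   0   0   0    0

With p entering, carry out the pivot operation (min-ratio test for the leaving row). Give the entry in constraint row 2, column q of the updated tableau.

1

Ratio test on column p — row 1: 29/4 = 29/4; row 2: 30/1 = 30; row 3: 6/2 = 3. Minimum is 3 at row 3 (u3 leaves); pivot element 2.
Divide row 3 by 2; eliminate column p from the other rows.
Row 2 update in column q: 1 − 1·0 = 1.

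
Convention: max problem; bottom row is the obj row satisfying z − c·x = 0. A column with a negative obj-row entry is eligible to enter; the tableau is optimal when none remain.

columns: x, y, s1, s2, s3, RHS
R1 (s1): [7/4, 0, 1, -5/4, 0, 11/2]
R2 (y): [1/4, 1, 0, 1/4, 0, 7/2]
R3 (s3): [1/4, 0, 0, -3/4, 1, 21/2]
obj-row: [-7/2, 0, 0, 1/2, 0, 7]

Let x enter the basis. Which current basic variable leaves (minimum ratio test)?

s1

Column x entries and ratios — s1: (11/2)/(7/4) = 22/7; y: (7/2)/(1/4) = 14; s3: (21/2)/(1/4) = 42.
Smallest ratio is 22/7 in the row of s1, so s1 leaves.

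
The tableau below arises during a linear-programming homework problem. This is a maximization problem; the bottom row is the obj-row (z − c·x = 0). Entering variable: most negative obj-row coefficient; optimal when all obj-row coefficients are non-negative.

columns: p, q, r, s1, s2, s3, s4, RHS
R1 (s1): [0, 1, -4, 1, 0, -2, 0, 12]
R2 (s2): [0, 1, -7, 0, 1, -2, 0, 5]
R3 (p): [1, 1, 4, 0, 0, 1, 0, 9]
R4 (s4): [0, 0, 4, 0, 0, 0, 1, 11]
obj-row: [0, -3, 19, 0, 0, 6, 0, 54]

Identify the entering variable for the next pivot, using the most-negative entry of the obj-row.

Negative obj-row entries: q: -3.
The most negative is -3 in column q, so q enters.

q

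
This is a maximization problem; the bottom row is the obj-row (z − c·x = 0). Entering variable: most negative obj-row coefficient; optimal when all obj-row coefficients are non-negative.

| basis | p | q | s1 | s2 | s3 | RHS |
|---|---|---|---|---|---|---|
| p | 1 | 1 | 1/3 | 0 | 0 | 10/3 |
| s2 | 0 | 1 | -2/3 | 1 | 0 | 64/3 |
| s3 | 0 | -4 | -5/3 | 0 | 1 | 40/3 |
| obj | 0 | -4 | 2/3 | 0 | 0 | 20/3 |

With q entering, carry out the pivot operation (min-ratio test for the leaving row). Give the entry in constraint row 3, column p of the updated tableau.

Ratio test on column q — row 1: (10/3)/1 = 10/3; row 2: (64/3)/1 = 64/3; row 3: entry -4 ≤ 0. Minimum is 10/3 at row 1 (p leaves); pivot element 1.
Divide row 1 by 1; eliminate column q from the other rows.
Row 3 update in column p: 0 − (-4)·1 = 4.

4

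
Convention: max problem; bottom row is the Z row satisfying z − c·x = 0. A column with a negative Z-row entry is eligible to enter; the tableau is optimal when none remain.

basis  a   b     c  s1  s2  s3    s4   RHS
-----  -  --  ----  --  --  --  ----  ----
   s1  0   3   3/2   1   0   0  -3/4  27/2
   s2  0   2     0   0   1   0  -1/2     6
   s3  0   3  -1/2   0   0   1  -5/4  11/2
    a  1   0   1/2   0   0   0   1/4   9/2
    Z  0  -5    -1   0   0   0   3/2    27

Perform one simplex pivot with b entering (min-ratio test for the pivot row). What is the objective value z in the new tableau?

Ratio test on column b — row 1: (27/2)/3 = 9/2; row 2: 6/2 = 3; row 3: (11/2)/3 = 11/6; row 4: entry 0 ≤ 0. Minimum is 11/6 at row 3 (s3 leaves); pivot element 3.
Pivot on row 3; the Z-row RHS becomes 27 − (-5)·(11/6) = 217/6.

217/6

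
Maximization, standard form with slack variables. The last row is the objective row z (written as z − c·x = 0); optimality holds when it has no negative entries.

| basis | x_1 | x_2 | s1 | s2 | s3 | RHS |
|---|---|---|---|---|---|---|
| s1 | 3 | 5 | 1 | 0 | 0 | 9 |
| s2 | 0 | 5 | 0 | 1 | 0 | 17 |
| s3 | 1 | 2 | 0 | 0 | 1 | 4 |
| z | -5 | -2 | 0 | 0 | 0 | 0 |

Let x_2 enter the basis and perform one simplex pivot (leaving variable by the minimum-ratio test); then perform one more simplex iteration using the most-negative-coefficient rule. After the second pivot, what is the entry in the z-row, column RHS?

Ratio test on column x_2 — row 1: 9/5 = 9/5; row 2: 17/5 = 17/5; row 3: 4/2 = 2. Minimum is 9/5 at row 1 (s1 leaves); pivot element 5.
Divide row 1 by 5; eliminate column x_2 from the other rows.
Second iteration: most negative z-row entry is -19/5 in column x_1, so x_1 enters.
Ratio test on column x_1 — row 1: (9/5)/(3/5) = 3; row 2: entry -3 ≤ 0; row 3: entry -1/5 ≤ 0. Minimum is 3 at row 1 (x_2 leaves); pivot element 3/5.
Divide row 1 by 3/5; eliminate column x_1 from the other rows.
After both pivots, the entry at the z-row, column RHS is 15.

15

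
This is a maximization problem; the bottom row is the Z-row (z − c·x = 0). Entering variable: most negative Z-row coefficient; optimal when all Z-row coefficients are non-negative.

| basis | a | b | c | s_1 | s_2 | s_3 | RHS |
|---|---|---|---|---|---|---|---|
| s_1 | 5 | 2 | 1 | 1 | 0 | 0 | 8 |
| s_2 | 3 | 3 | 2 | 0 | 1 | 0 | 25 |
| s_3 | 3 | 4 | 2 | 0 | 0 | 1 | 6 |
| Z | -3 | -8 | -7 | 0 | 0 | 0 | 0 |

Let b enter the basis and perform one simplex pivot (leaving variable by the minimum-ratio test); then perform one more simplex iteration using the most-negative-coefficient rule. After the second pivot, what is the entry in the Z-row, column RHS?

21

Ratio test on column b — row 1: 8/2 = 4; row 2: 25/3 = 25/3; row 3: 6/4 = 3/2. Minimum is 3/2 at row 3 (s_3 leaves); pivot element 4.
Divide row 3 by 4; eliminate column b from the other rows.
Second iteration: most negative Z-row entry is -3 in column c, so c enters.
Ratio test on column c — row 1: entry 0 ≤ 0; row 2: (41/2)/(1/2) = 41; row 3: (3/2)/(1/2) = 3. Minimum is 3 at row 3 (b leaves); pivot element 1/2.
Divide row 3 by 1/2; eliminate column c from the other rows.
After both pivots, the entry at the Z-row, column RHS is 21.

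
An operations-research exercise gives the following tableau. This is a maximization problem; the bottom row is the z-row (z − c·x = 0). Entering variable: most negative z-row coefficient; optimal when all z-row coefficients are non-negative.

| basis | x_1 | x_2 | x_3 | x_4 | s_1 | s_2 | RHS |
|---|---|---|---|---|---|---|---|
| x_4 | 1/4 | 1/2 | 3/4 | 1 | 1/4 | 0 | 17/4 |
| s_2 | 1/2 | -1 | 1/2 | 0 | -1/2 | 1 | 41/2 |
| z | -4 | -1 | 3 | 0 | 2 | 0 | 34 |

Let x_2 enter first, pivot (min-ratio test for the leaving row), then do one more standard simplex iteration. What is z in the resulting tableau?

Ratio test on column x_2 — row 1: (17/4)/(1/2) = 17/2; row 2: entry -1 ≤ 0. Minimum is 17/2 at row 1 (x_4 leaves); pivot element 1/2.
Pivot on row 1; the z-row RHS becomes 34 − (-1)·(17/2) = 85/2.
Next entering variable (most negative z-row entry -7/2): x_1.
Ratio test on column x_1 — row 1: (17/2)/(1/2) = 17; row 2: 29/1 = 29. Minimum is 17 at row 1 (x_2 leaves); pivot element 1/2.
After the second pivot the z-row RHS is 85/2 − (-7/2)·17 = 102.

102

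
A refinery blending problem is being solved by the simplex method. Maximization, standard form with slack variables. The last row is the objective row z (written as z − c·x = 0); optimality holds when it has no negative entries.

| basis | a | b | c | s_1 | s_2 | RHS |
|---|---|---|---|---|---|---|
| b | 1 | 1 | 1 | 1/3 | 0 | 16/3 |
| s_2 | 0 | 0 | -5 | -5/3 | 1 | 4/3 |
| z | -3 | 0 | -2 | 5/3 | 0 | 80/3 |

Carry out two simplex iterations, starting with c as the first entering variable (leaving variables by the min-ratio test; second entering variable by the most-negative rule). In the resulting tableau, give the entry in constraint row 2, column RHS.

4/3

Ratio test on column c — row 1: (16/3)/1 = 16/3; row 2: entry -5 ≤ 0. Minimum is 16/3 at row 1 (b leaves); pivot element 1.
Divide row 1 by 1; eliminate column c from the other rows.
Second iteration: most negative z-row entry is -1 in column a, so a enters.
Ratio test on column a — row 1: (16/3)/1 = 16/3; row 2: 28/5 = 28/5. Minimum is 16/3 at row 1 (c leaves); pivot element 1.
Divide row 1 by 1; eliminate column a from the other rows.
After both pivots, the entry at constraint row 2, column RHS is 4/3.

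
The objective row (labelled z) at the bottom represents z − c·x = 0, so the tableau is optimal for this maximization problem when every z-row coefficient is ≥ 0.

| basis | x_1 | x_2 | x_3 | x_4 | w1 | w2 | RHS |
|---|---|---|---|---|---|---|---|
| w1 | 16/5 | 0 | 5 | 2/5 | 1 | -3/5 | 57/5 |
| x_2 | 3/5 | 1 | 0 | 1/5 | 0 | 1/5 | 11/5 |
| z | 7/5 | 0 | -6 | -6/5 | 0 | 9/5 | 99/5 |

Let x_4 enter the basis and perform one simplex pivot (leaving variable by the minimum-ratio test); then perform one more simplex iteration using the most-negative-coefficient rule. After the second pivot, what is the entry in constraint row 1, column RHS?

7/5

Ratio test on column x_4 — row 1: (57/5)/(2/5) = 57/2; row 2: (11/5)/(1/5) = 11. Minimum is 11 at row 2 (x_2 leaves); pivot element 1/5.
Divide row 2 by 1/5; eliminate column x_4 from the other rows.
Second iteration: most negative z-row entry is -6 in column x_3, so x_3 enters.
Ratio test on column x_3 — row 1: 7/5 = 7/5; row 2: entry 0 ≤ 0. Minimum is 7/5 at row 1 (w1 leaves); pivot element 5.
Divide row 1 by 5; eliminate column x_3 from the other rows.
After both pivots, the entry at constraint row 1, column RHS is 7/5.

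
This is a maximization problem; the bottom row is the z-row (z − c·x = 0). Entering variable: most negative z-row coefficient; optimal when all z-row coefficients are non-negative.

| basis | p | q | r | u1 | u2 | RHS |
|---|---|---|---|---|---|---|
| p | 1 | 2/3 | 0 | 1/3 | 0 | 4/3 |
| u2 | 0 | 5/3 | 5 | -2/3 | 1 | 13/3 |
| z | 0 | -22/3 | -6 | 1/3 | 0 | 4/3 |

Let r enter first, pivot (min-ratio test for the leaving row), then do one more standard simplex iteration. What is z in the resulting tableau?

Ratio test on column r — row 1: entry 0 ≤ 0; row 2: (13/3)/5 = 13/15. Minimum is 13/15 at row 2 (u2 leaves); pivot element 5.
Pivot on row 2; the z-row RHS becomes 4/3 − (-6)·(13/15) = 98/15.
Next entering variable (most negative z-row entry -16/3): q.
Ratio test on column q — row 1: (4/3)/(2/3) = 2; row 2: (13/15)/(1/3) = 13/5. Minimum is 2 at row 1 (p leaves); pivot element 2/3.
After the second pivot the z-row RHS is 98/15 − (-16/3)·2 = 86/5.

86/5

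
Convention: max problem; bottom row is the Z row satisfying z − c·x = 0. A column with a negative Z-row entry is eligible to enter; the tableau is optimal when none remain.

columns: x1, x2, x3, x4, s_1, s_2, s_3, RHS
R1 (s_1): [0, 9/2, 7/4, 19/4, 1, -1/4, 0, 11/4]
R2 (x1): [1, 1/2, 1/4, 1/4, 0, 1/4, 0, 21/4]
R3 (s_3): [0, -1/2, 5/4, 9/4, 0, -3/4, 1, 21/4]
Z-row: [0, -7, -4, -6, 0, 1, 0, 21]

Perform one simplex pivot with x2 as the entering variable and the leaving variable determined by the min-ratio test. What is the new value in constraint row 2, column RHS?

89/18

Ratio test on column x2 — row 1: (11/4)/(9/2) = 11/18; row 2: (21/4)/(1/2) = 21/2; row 3: entry -1/2 ≤ 0. Minimum is 11/18 at row 1 (s_1 leaves); pivot element 9/2.
Divide row 1 by 9/2; eliminate column x2 from the other rows.
Row 2 update in column RHS: 21/4 − (1/2)·(11/18) = 89/18.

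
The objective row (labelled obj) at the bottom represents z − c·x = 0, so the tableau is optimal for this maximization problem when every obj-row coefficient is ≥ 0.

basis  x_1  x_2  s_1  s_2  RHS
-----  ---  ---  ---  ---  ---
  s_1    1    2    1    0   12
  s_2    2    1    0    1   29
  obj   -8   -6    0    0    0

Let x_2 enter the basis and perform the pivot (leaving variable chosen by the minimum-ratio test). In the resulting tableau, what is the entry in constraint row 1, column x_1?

1/2

Ratio test on column x_2 — row 1: 12/2 = 6; row 2: 29/1 = 29. Minimum is 6 at row 1 (s_1 leaves); pivot element 2.
Divide row 1 by 2; eliminate column x_2 from the other rows.
In the new row 1, the x_1 entry is the old entry divided by the pivot: 1/2 = 1/2.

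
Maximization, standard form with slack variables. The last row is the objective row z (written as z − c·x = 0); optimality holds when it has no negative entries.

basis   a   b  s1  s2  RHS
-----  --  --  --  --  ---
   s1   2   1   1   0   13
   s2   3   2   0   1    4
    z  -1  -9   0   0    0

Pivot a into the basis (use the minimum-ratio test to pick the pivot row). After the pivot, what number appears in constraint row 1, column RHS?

Ratio test on column a — row 1: 13/2 = 13/2; row 2: 4/3 = 4/3. Minimum is 4/3 at row 2 (s2 leaves); pivot element 3.
Divide row 2 by 3; eliminate column a from the other rows.
Row 1 update in column RHS: 13 − 2·(4/3) = 31/3.

31/3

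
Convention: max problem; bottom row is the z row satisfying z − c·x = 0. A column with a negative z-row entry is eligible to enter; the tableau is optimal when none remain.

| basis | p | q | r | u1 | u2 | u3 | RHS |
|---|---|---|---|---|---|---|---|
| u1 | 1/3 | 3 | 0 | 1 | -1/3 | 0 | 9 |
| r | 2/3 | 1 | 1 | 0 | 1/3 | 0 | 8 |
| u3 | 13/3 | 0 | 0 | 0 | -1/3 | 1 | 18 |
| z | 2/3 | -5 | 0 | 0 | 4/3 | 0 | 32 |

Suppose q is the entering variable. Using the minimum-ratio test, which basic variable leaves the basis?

Column q entries and ratios — u1: 9/3 = 3; r: 8/1 = 8; u3: 0 ≤ 0, skip.
Smallest ratio is 3 in the row of u1, so u1 leaves.

u1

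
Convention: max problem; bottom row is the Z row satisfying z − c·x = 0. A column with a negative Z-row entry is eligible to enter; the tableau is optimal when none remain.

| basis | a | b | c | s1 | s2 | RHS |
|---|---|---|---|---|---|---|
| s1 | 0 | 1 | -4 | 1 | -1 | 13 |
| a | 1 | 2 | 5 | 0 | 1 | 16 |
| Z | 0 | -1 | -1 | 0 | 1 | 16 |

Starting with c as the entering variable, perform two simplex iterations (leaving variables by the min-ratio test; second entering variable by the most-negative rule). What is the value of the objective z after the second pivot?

24

Ratio test on column c — row 1: entry -4 ≤ 0; row 2: 16/5 = 16/5. Minimum is 16/5 at row 2 (a leaves); pivot element 5.
Pivot on row 2; the Z-row RHS becomes 16 − (-1)·(16/5) = 96/5.
Next entering variable (most negative Z-row entry -3/5): b.
Ratio test on column b — row 1: (129/5)/(13/5) = 129/13; row 2: (16/5)/(2/5) = 8. Minimum is 8 at row 2 (c leaves); pivot element 2/5.
After the second pivot the Z-row RHS is 96/5 − (-3/5)·8 = 24.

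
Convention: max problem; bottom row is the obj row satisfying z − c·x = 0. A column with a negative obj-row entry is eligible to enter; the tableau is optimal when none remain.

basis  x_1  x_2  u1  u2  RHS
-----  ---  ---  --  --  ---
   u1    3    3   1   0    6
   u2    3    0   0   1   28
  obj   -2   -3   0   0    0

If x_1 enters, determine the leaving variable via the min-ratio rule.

Column x_1 entries and ratios — u1: 6/3 = 2; u2: 28/3 = 28/3.
Smallest ratio is 2 in the row of u1, so u1 leaves.

u1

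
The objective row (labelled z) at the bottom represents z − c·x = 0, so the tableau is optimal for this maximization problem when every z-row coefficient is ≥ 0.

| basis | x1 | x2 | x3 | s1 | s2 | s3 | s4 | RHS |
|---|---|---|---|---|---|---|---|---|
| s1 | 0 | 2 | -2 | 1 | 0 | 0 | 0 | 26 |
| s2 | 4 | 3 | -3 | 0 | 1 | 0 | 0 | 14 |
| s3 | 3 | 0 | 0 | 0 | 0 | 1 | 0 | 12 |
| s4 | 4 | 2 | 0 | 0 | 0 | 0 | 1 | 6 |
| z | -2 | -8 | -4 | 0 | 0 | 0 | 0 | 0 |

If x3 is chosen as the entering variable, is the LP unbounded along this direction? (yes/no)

Every constraint-row entry in column x3 is ≤ 0, so increasing x3 is unbounded.

yes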